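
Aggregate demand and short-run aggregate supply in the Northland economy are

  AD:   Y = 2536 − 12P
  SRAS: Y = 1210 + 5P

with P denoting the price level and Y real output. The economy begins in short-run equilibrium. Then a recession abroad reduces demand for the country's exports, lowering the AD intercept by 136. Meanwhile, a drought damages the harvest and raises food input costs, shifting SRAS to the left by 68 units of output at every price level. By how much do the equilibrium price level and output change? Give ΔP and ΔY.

ΔP = -4, ΔY = -88

After both shocks: AD is Y = 2400 − 12P and SRAS is Y = 1142 + 5P.
Setting them equal: 1258 = 17P, so P = 74.
Y = 2400 − 12·74 = 1512.
Initially P = 78, Y = 1600, so ΔP = -4 and ΔY = -88.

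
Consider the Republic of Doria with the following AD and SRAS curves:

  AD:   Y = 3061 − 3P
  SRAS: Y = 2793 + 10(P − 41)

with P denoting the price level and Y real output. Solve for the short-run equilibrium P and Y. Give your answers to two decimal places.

Write SRAS as Y = 2793 + 10P − 410 = 2383 + 10P.
Set AD = SRAS: 3061 − 3P = 2383 + 10P, so 678 = 13P and P = 52.15.
Substituting into AD, Y = 3061 − 3P = 2904.54.

P = 52.15, Y = 2904.54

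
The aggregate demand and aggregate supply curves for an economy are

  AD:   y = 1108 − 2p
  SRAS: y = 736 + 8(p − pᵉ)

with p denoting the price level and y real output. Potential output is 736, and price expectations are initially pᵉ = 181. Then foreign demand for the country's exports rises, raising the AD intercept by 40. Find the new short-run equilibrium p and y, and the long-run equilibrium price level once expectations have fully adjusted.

Short run: p = 186, y = 776. Long run: p = 206.

AD shifts right: new AD is y = 1148 − 2p. With pᵉ = 181, SRAS is y = 8p − 712.
Short run: 1148 − 2p = 8p − 712 gives 1860 = 10p, so p = 186 and y = 1148 − 2·186 = 776.
y = 776 is above potential 736; expectations adjust and SRAS shifts left until y = 736.
Long run: on the new AD curve, 736 = 1148 − 2p gives p = 206.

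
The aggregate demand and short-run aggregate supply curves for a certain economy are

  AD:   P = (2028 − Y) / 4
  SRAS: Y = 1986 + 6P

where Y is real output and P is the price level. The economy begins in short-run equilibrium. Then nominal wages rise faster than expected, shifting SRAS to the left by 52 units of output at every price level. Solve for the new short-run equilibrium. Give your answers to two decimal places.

P = 9.40, Y = 1990.40

This is a negative supply shock: SRAS shifts left.
New SRAS: Y = 1934 + 6P.
Set AD = SRAS: 2028 − 4P = 1934 + 6P, so 94 = 10P and P = 9.40.
Substituting into AD, Y = 1990.40.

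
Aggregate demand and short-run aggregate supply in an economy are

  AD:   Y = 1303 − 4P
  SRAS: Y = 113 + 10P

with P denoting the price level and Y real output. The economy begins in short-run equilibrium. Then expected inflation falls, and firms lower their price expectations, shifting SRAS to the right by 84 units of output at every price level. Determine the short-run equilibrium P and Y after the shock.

This is a positive supply shock: SRAS shifts right.
New SRAS: Y = 197 + 10P.
Set AD = SRAS: 1303 − 4P = 197 + 10P, so 1106 = 14P and P = 79.
Y = 1303 − 4·79 = 987.

P = 79, Y = 987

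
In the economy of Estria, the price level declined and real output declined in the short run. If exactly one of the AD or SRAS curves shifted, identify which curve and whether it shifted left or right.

P fell and Y fell. An AD shift moves P and Y in the same direction; an SRAS shift moves them in opposite directions.
Here P and Y moved in the same direction, so the AD curve shifted.
Since Y fell, AD shifted left.

AD shifted left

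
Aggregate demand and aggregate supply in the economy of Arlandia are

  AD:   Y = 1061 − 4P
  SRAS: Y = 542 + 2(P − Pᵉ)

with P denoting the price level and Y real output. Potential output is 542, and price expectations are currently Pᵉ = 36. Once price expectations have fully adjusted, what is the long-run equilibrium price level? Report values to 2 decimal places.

Short run: with Pᵉ = 36, SRAS is Y = 470 + 2P. Setting AD = SRAS gives 591 = 6P, so P = 98.50 and Y = 1061 − 4P = 667.00.
Output 667.00 is above potential 542, so over time expected prices rise and SRAS shifts left until Y returns to 542.
Long run: Y = 542 on the AD curve gives 542 = 1061 − 4P, so P = 129.75.

Long-run P = 129.75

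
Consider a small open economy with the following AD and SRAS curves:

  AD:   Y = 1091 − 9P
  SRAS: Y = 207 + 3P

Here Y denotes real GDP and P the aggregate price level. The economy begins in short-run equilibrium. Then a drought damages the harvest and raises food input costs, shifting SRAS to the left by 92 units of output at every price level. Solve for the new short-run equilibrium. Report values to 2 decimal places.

This is a negative supply shock: SRAS shifts left.
New SRAS: Y = 115 + 3P.
Set AD = SRAS: 1091 − 9P = 115 + 3P, so 976 = 12P and P = 81.33.
Substituting into AD, Y = 359.00.

P = 81.33, Y = 359.00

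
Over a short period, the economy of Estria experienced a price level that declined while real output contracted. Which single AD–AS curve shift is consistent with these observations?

AD shifted left

P fell and Y fell. An AD shift moves P and Y in the same direction; an SRAS shift moves them in opposite directions.
Here P and Y moved in the same direction, so the AD curve shifted.
Since Y fell, AD shifted left.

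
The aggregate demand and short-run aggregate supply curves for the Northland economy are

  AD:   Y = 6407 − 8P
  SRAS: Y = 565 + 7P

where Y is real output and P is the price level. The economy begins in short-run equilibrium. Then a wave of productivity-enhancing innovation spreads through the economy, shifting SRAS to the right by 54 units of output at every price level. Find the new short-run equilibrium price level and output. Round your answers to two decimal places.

This is a positive supply shock: SRAS shifts right.
New SRAS: Y = 619 + 7P.
Set AD = SRAS: 6407 − 8P = 619 + 7P, so 5788 = 15P and P = 385.87.
Substituting into AD, Y = 3320.07.

P = 385.87, Y = 3320.07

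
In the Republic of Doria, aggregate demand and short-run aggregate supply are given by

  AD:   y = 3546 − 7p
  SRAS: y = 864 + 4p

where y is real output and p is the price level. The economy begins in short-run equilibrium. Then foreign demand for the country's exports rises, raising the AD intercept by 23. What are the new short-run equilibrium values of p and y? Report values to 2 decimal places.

This is a positive demand shock: AD shifts right.
New AD: y = 3569 − 7p.
Set AD = SRAS: 3569 − 7p = 864 + 4p, so 2705 = 11p and p = 245.91.
Substituting into AD, y = 1847.64.

p = 245.91, y = 1847.64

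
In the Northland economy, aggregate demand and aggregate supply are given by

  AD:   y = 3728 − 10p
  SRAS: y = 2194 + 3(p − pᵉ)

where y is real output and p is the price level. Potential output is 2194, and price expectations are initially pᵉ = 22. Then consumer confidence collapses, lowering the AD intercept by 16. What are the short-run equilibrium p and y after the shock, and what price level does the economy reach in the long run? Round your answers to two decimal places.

Short run: p = 121.85, y = 2493.54. Long run: p = 151.80.

AD shifts left: new AD is y = 3712 − 10p. With pᵉ = 22, SRAS is y = 2128 + 3p.
Short run: 3712 − 10p = 2128 + 3p gives 1584 = 13p, so p = 121.85 and y = 3712 − 10p = 2493.54.
y = 2493.54 is above potential 2194; expectations adjust and SRAS shifts left until y = 2194.
Long run: on the new AD curve, 2194 = 3712 − 10p gives p = 151.80.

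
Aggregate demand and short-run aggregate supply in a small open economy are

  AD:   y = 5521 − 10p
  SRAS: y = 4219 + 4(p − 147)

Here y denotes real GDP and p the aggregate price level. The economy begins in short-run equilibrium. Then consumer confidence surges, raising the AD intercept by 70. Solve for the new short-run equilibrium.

p = 140, y = 4191

This is a positive demand shock: AD shifts right.
New AD: y = 5591 − 10p.
SRAS can be written y = 3631 + 4p.
Set AD = SRAS: 5591 − 10p = 3631 + 4p, so 1960 = 14p and p = 140.
y = 5591 − 10·140 = 4191.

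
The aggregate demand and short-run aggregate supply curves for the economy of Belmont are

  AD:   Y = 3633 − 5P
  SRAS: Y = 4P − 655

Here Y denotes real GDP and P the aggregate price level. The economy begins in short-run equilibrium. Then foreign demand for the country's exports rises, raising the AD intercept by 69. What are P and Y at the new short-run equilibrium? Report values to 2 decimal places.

This is a positive demand shock: AD shifts right.
New AD: Y = 3702 − 5P.
Set AD = SRAS: 3702 − 5P = 4P − 655, so 4357 = 9P and P = 484.11.
Substituting into AD, Y = 1281.44.

P = 484.11, Y = 1281.44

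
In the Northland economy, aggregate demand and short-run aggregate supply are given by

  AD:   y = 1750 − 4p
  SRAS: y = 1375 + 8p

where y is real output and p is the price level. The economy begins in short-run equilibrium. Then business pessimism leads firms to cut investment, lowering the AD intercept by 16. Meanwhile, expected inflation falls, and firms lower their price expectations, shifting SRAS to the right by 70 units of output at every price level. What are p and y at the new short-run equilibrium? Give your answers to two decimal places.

After both shocks: AD is y = 1734 − 4p and SRAS is y = 1445 + 8p.
Setting them equal: 289 = 12p, so p = 24.08.
Substituting into AD, y = 1637.67.

p = 24.08, y = 1637.67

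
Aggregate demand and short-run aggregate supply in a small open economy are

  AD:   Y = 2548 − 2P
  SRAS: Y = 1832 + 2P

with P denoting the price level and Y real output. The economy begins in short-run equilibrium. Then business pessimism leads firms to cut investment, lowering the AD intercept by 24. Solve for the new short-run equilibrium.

P = 173, Y = 2178

This is a negative demand shock: AD shifts left.
New AD: Y = 2524 − 2P.
Set AD = SRAS: 2524 − 2P = 1832 + 2P, so 692 = 4P and P = 173.
Y = 2524 − 2·173 = 2178.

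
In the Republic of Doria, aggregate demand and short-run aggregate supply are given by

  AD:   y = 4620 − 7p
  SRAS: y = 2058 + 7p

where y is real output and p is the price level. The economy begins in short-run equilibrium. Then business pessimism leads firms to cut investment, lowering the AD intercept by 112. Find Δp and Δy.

Δp = -8, Δy = -56

This is a negative demand shock: AD shifts left.
New AD: y = 4508 − 7p.
Set AD = SRAS: 4508 − 7p = 2058 + 7p, so 2450 = 14p and p = 175.
y = 4508 − 7·175 = 3283.
Initially p = 183, y = 3339, so Δp = -8 and Δy = -56.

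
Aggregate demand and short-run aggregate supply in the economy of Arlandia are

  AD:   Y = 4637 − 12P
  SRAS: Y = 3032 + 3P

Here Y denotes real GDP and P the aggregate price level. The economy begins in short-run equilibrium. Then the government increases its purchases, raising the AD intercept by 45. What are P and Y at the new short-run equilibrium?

P = 110, Y = 3362

This is a positive demand shock: AD shifts right.
New AD: Y = 4682 − 12P.
Set AD = SRAS: 4682 − 12P = 3032 + 3P, so 1650 = 15P and P = 110.
Y = 4682 − 12·110 = 3362.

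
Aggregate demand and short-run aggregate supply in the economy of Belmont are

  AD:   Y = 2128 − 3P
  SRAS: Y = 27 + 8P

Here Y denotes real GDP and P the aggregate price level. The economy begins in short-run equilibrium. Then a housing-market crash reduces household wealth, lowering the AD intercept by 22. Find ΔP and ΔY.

ΔP = -2, ΔY = -16

This is a negative demand shock: AD shifts left.
New AD: Y = 2106 − 3P.
Set AD = SRAS: 2106 − 3P = 27 + 8P, so 2079 = 11P and P = 189.
Y = 2106 − 3·189 = 1539.
Initially P = 191, Y = 1555, so ΔP = -2 and ΔY = -16.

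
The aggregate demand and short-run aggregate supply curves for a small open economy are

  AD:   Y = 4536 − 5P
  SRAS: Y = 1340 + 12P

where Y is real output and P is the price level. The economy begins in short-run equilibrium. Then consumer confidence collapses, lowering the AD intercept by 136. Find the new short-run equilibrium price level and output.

This is a negative demand shock: AD shifts left.
New AD: Y = 4400 − 5P.
Set AD = SRAS: 4400 − 5P = 1340 + 12P, so 3060 = 17P and P = 180.
Y = 4400 − 5·180 = 3500.

P = 180, Y = 3500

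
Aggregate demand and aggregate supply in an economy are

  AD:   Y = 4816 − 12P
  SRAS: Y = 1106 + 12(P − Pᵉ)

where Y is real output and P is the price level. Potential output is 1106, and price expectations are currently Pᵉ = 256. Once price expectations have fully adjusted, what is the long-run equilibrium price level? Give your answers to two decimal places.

Long-run P = 309.17

Short run: with Pᵉ = 256, SRAS is Y = 12P − 1966. Setting AD = SRAS gives 6782 = 24P, so P = 282.58 and Y = 4816 − 12P = 1425.00.
Output 1425.00 is above potential 1106, so over time expected prices rise and SRAS shifts left until Y returns to 1106.
Long run: Y = 1106 on the AD curve gives 1106 = 4816 − 12P, so P = 309.17.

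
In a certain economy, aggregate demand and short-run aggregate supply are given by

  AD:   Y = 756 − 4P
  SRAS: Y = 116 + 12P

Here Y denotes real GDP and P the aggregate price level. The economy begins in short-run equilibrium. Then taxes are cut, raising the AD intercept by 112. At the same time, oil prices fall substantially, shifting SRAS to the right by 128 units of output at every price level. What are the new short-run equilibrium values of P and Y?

After both shocks: AD is Y = 868 − 4P and SRAS is Y = 244 + 12P.
Setting them equal: 624 = 16P, so P = 39.
Y = 868 − 4·39 = 712.

P = 39, Y = 712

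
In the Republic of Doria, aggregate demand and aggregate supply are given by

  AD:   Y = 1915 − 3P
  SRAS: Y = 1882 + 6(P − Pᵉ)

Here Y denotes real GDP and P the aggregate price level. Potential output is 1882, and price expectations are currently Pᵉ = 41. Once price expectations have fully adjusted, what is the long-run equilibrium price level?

Long-run P = 11

Short run: with Pᵉ = 41, SRAS is Y = 1636 + 6P. Setting AD = SRAS gives 279 = 9P, so P = 31 and Y = 1915 − 3·31 = 1822.
Output 1822 is below potential 1882, so over time expected prices fall and SRAS shifts right until Y returns to 1882.
Long run: Y = 1882 on the AD curve gives 1882 = 1915 − 3P, so P = 11.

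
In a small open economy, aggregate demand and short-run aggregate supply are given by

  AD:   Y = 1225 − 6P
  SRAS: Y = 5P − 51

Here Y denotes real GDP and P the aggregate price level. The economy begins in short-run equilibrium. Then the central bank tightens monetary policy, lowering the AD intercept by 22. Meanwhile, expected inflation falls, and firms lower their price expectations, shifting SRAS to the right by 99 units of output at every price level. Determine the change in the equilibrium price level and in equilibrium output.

After both shocks: AD is Y = 1203 − 6P and SRAS is Y = 48 + 5P.
Setting them equal: 1155 = 11P, so P = 105.
Y = 1203 − 6·105 = 573.
Initially P = 116, Y = 529, so ΔP = -11 and ΔY = +44.

ΔP = -11, ΔY = +44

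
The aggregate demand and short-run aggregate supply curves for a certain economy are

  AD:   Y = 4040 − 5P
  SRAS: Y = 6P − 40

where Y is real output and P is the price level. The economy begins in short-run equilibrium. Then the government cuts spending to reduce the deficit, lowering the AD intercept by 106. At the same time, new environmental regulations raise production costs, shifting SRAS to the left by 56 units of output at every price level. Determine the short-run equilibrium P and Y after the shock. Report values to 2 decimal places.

P = 366.36, Y = 2102.18

After both shocks: AD is Y = 3934 − 5P and SRAS is Y = 6P − 96.
Setting them equal: 4030 = 11P, so P = 366.36.
Substituting into AD, Y = 2102.18.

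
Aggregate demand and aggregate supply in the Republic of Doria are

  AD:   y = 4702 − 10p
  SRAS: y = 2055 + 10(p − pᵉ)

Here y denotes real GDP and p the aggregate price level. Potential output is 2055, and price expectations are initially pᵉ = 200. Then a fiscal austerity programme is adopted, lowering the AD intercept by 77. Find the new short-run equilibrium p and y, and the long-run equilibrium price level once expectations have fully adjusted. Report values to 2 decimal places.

AD shifts left: new AD is y = 4625 − 10p. With pᵉ = 200, SRAS is y = 55 + 10p.
Short run: 4625 − 10p = 55 + 10p gives 4570 = 20p, so p = 228.50 and y = 4625 − 10p = 2340.00.
y = 2340.00 is above potential 2055; expectations adjust and SRAS shifts left until y = 2055.
Long run: on the new AD curve, 2055 = 4625 − 10p gives p = 257.00.

Short run: p = 228.50, y = 2340.00. Long run: p = 257.00.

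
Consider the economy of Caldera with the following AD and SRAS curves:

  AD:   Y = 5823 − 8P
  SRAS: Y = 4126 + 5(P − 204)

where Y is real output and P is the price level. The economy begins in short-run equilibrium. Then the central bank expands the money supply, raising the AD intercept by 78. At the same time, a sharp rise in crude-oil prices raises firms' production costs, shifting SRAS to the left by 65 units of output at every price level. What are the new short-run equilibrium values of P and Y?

P = 220, Y = 4141

After both shocks: AD is Y = 5901 − 8P and SRAS is Y = 3041 + 5P.
Setting them equal: 2860 = 13P, so P = 220.
Y = 5901 − 8·220 = 4141.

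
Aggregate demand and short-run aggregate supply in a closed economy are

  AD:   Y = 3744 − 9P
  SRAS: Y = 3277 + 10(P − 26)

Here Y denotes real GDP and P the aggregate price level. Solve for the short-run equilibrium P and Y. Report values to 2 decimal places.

Write SRAS as Y = 3277 + 10P − 260 = 3017 + 10P.
Set AD = SRAS: 3744 − 9P = 3017 + 10P, so 727 = 19P and P = 38.26.
Substituting into AD, Y = 3744 − 9P = 3399.63.

P = 38.26, Y = 3399.63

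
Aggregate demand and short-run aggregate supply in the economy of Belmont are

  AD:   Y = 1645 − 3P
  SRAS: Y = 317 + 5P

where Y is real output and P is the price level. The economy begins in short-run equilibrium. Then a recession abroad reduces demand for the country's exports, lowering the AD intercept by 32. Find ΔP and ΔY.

This is a negative demand shock: AD shifts left.
New AD: Y = 1613 − 3P.
Set AD = SRAS: 1613 − 3P = 317 + 5P, so 1296 = 8P and P = 162.
Y = 1613 − 3·162 = 1127.
Initially P = 166, Y = 1147, so ΔP = -4 and ΔY = -20.

ΔP = -4, ΔY = -20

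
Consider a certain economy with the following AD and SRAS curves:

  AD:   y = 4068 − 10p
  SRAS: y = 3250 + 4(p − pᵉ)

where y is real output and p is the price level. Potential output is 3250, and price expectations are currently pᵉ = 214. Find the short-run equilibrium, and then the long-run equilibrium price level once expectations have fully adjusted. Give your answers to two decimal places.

Short run: with pᵉ = 214, SRAS is y = 2394 + 4p. Setting AD = SRAS gives 1674 = 14p, so p = 119.57 and y = 4068 − 10p = 2872.29.
Output 2872.29 is below potential 3250, so over time expected prices fall and SRAS shifts right until y returns to 3250.
Long run: y = 3250 on the AD curve gives 3250 = 4068 − 10p, so p = 81.80.

Short run: p = 119.57, y = 2872.29. Long run: p = 81.80.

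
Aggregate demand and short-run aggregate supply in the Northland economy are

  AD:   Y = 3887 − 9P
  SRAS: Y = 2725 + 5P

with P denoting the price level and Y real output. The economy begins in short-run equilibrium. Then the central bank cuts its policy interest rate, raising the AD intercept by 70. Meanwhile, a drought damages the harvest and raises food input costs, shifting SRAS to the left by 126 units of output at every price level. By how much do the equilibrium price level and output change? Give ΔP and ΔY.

After both shocks: AD is Y = 3957 − 9P and SRAS is Y = 2599 + 5P.
Setting them equal: 1358 = 14P, so P = 97.
Y = 3957 − 9·97 = 3084.
Initially P = 83, Y = 3140, so ΔP = +14 and ΔY = -56.

ΔP = +14, ΔY = -56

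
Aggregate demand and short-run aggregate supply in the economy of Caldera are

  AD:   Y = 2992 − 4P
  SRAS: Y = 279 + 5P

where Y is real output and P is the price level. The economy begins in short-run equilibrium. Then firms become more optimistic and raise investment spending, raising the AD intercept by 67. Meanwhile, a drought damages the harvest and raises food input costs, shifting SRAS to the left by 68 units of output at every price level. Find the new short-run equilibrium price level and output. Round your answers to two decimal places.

After both shocks: AD is Y = 3059 − 4P and SRAS is Y = 211 + 5P.
Setting them equal: 2848 = 9P, so P = 316.44.
Substituting into AD, Y = 1793.22.

P = 316.44, Y = 1793.22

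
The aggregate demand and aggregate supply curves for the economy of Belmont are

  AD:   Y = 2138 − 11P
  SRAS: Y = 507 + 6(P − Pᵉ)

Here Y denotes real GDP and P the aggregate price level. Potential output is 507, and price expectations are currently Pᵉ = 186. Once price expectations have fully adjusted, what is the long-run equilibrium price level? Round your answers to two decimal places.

Long-run P = 148.27

Short run: with Pᵉ = 186, SRAS is Y = 6P − 609. Setting AD = SRAS gives 2747 = 17P, so P = 161.59 and Y = 2138 − 11P = 360.53.
Output 360.53 is below potential 507, so over time expected prices fall and SRAS shifts right until Y returns to 507.
Long run: Y = 507 on the AD curve gives 507 = 2138 − 11P, so P = 148.27.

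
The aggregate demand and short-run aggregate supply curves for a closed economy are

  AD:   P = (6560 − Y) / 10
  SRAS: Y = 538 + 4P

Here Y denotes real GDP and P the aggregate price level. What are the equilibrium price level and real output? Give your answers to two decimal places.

Rearrange AD to Y = 6560 − 10P.
Set AD = SRAS: 6560 − 10P = 538 + 4P, so 6022 = 14P and P = 430.14.
Substituting into AD, Y = 6560 − 10P = 2258.57.

P = 430.14, Y = 2258.57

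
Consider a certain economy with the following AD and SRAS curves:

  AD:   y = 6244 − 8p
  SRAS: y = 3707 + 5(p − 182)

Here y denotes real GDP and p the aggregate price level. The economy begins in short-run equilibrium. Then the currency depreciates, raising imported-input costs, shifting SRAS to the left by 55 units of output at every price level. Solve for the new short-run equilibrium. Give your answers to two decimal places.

p = 269.38, y = 4088.92

This is a negative supply shock: SRAS shifts left.
New SRAS: y = 2742 + 5p.
Set AD = SRAS: 6244 − 8p = 2742 + 5p, so 3502 = 13p and p = 269.38.
Substituting into AD, y = 4088.92.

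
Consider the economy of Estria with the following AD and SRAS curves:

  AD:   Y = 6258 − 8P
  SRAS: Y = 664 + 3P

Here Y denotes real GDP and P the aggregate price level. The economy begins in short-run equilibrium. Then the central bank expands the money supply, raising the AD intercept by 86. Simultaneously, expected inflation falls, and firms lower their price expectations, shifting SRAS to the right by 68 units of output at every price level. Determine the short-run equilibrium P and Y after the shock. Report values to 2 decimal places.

P = 510.18, Y = 2262.55

After both shocks: AD is Y = 6344 − 8P and SRAS is Y = 732 + 3P.
Setting them equal: 5612 = 11P, so P = 510.18.
Substituting into AD, Y = 2262.55.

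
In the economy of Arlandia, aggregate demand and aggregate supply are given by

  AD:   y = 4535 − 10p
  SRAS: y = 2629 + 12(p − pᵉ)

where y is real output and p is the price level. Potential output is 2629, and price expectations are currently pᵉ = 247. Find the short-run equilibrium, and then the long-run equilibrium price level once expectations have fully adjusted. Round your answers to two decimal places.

Short run: p = 221.36, y = 2321.36. Long run: p = 190.60.

Short run: with pᵉ = 247, SRAS is y = 12p − 335. Setting AD = SRAS gives 4870 = 22p, so p = 221.36 and y = 4535 − 10p = 2321.36.
Output 2321.36 is below potential 2629, so over time expected prices fall and SRAS shifts right until y returns to 2629.
Long run: y = 2629 on the AD curve gives 2629 = 4535 − 10p, so p = 190.60.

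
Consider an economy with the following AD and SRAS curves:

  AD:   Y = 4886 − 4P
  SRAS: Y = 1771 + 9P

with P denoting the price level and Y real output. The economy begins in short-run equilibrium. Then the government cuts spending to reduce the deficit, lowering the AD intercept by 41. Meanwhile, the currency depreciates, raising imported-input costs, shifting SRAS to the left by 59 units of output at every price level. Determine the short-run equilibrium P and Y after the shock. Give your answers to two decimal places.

After both shocks: AD is Y = 4845 − 4P and SRAS is Y = 1712 + 9P.
Setting them equal: 3133 = 13P, so P = 241.00.
Substituting into AD, Y = 3881.00.

P = 241.00, Y = 3881.00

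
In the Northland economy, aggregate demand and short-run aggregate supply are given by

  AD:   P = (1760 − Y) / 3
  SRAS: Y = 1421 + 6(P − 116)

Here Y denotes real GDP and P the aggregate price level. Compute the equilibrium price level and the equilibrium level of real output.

P = 115, Y = 1415

Write SRAS as Y = 1421 + 6P − 696 = 725 + 6P.
Rearrange AD to Y = 1760 − 3P.
Set AD = SRAS: 1760 − 3P = 725 + 6P, so 1035 = 9P and P = 115.
Then Y = 1760 − 3·115 = 1415.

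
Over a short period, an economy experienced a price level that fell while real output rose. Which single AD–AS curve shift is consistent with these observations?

P fell and Y rose. An AD shift moves P and Y in the same direction; an SRAS shift moves them in opposite directions.
Here P and Y moved in opposite directions, so the SRAS curve shifted.
Since Y rose, SRAS shifted right.

SRAS shifted right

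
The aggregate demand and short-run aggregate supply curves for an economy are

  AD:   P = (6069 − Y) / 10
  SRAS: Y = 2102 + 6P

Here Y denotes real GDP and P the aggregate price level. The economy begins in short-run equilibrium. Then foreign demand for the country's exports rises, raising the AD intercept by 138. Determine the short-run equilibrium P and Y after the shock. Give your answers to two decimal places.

P = 256.56, Y = 3641.38

This is a positive demand shock: AD shifts right.
New AD: Y = 6207 − 10P.
Set AD = SRAS: 6207 − 10P = 2102 + 6P, so 4105 = 16P and P = 256.56.
Substituting into AD, Y = 3641.38.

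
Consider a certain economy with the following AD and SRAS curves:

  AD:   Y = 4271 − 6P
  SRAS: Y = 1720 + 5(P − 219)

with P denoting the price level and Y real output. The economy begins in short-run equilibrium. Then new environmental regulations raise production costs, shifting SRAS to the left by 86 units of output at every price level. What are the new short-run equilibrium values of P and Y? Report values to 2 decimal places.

This is a negative supply shock: SRAS shifts left.
New SRAS: Y = 539 + 5P.
Set AD = SRAS: 4271 − 6P = 539 + 5P, so 3732 = 11P and P = 339.27.
Substituting into AD, Y = 2235.36.

P = 339.27, Y = 2235.36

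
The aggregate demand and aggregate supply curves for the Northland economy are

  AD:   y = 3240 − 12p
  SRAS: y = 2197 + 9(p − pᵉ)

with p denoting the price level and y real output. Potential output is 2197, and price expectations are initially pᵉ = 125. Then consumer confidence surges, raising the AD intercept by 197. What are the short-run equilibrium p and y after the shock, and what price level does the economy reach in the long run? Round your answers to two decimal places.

AD shifts right: new AD is y = 3437 − 12p. With pᵉ = 125, SRAS is y = 1072 + 9p.
Short run: 3437 − 12p = 1072 + 9p gives 2365 = 21p, so p = 112.62 and y = 3437 − 12p = 2085.57.
y = 2085.57 is below potential 2197; expectations adjust and SRAS shifts right until y = 2197.
Long run: on the new AD curve, 2197 = 3437 − 12p gives p = 103.33.

Short run: p = 112.62, y = 2085.57. Long run: p = 103.33.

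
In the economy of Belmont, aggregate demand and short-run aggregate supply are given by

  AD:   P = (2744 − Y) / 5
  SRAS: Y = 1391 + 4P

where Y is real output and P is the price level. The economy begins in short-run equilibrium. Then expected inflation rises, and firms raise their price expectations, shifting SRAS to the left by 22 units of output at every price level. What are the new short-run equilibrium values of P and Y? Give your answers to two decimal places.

This is a negative supply shock: SRAS shifts left.
New SRAS: Y = 1369 + 4P.
Set AD = SRAS: 2744 − 5P = 1369 + 4P, so 1375 = 9P and P = 152.78.
Substituting into AD, Y = 1980.11.

P = 152.78, Y = 1980.11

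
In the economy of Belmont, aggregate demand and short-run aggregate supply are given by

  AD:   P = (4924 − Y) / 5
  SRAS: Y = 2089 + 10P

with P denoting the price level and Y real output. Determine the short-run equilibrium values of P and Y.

P = 189, Y = 3979

Rearrange AD to Y = 4924 − 5P.
Set AD = SRAS: 4924 − 5P = 2089 + 10P, so 2835 = 15P and P = 189.
Then Y = 4924 − 5·189 = 3979.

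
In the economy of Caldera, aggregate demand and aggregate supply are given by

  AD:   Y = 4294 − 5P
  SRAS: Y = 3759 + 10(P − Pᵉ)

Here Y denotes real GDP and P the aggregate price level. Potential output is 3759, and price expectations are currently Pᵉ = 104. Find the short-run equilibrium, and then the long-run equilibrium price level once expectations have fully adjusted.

Short run: with Pᵉ = 104, SRAS is Y = 2719 + 10P. Setting AD = SRAS gives 1575 = 15P, so P = 105 and Y = 4294 − 5·105 = 3769.
Output 3769 is above potential 3759, so over time expected prices rise and SRAS shifts left until Y returns to 3759.
Long run: Y = 3759 on the AD curve gives 3759 = 4294 − 5P, so P = 107.

Short run: P = 105, Y = 3769. Long run: P = 107.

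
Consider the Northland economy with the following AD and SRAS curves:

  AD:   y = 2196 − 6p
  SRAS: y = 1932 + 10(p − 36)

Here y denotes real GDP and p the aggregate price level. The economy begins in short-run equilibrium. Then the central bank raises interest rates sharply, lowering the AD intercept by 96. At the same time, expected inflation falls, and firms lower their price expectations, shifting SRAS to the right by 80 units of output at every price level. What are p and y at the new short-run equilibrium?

p = 28, y = 1932

After both shocks: AD is y = 2100 − 6p and SRAS is y = 1652 + 10p.
Setting them equal: 448 = 16p, so p = 28.
y = 2100 − 6·28 = 1932.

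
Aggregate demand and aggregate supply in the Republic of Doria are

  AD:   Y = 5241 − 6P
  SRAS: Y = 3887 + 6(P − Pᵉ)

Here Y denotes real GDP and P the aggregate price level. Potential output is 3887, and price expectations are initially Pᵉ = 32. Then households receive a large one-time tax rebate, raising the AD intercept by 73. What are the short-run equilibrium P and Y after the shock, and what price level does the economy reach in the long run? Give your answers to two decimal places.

AD shifts right: new AD is Y = 5314 − 6P. With Pᵉ = 32, SRAS is Y = 3695 + 6P.
Short run: 5314 − 6P = 3695 + 6P gives 1619 = 12P, so P = 134.92 and Y = 5314 − 6P = 4504.50.
Y = 4504.50 is above potential 3887; expectations adjust and SRAS shifts left until Y = 3887.
Long run: on the new AD curve, 3887 = 5314 − 6P gives P = 237.83.

Short run: P = 134.92, Y = 4504.50. Long run: P = 237.83.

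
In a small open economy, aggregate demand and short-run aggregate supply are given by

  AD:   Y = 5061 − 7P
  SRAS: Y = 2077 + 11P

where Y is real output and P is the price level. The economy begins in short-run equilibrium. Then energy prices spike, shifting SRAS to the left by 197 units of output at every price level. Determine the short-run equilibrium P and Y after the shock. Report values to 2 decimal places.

P = 176.72, Y = 3823.94

This is a negative supply shock: SRAS shifts left.
New SRAS: Y = 1880 + 11P.
Set AD = SRAS: 5061 − 7P = 1880 + 11P, so 3181 = 18P and P = 176.72.
Substituting into AD, Y = 3823.94.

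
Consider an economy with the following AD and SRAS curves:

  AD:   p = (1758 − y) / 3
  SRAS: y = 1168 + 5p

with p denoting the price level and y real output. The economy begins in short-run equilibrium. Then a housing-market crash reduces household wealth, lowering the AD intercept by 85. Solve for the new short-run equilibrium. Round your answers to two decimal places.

This is a negative demand shock: AD shifts left.
New AD: y = 1673 − 3p.
Set AD = SRAS: 1673 − 3p = 1168 + 5p, so 505 = 8p and p = 63.13.
Substituting into AD, y = 1483.63.

p = 63.13, y = 1483.63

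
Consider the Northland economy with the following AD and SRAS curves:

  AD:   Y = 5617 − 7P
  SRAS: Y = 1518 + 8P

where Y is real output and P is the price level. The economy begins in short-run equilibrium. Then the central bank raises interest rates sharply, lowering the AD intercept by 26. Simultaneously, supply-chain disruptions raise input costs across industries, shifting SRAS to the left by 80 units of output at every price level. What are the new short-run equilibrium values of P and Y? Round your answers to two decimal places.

After both shocks: AD is Y = 5591 − 7P and SRAS is Y = 1438 + 8P.
Setting them equal: 4153 = 15P, so P = 276.87.
Substituting into AD, Y = 3652.93.

P = 276.87, Y = 3652.93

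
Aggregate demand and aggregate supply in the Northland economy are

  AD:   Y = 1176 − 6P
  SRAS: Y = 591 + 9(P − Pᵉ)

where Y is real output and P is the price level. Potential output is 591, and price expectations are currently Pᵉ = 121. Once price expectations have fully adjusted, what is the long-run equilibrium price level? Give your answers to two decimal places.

Short run: with Pᵉ = 121, SRAS is Y = 9P − 498. Setting AD = SRAS gives 1674 = 15P, so P = 111.60 and Y = 1176 − 6P = 506.40.
Output 506.40 is below potential 591, so over time expected prices fall and SRAS shifts right until Y returns to 591.
Long run: Y = 591 on the AD curve gives 591 = 1176 − 6P, so P = 97.50.

Long-run P = 97.50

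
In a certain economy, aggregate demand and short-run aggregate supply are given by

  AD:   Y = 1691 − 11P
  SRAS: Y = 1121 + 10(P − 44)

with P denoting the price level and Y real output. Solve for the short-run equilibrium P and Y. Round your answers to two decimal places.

Write SRAS as Y = 1121 + 10P − 440 = 681 + 10P.
Set AD = SRAS: 1691 − 11P = 681 + 10P, so 1010 = 21P and P = 48.10.
Substituting into AD, Y = 1691 − 11P = 1161.95.

P = 48.10, Y = 1161.95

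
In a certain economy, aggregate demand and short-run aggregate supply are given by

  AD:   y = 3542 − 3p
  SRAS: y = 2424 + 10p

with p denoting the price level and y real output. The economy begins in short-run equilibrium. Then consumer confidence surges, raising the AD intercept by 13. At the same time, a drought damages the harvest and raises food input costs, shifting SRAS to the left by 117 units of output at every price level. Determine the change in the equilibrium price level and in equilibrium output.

After both shocks: AD is y = 3555 − 3p and SRAS is y = 2307 + 10p.
Setting them equal: 1248 = 13p, so p = 96.
y = 3555 − 3·96 = 3267.
Initially p = 86, y = 3284, so Δp = +10 and Δy = -17.

Δp = +10, Δy = -17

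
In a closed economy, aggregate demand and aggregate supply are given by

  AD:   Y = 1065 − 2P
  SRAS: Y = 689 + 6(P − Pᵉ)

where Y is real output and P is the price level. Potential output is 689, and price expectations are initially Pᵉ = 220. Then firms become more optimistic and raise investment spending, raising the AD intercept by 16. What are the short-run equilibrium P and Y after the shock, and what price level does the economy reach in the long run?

AD shifts right: new AD is Y = 1081 − 2P. With Pᵉ = 220, SRAS is Y = 6P − 631.
Short run: 1081 − 2P = 6P − 631 gives 1712 = 8P, so P = 214 and Y = 1081 − 2·214 = 653.
Y = 653 is below potential 689; expectations adjust and SRAS shifts right until Y = 689.
Long run: on the new AD curve, 689 = 1081 − 2P gives P = 196.

Short run: P = 214, Y = 653. Long run: P = 196.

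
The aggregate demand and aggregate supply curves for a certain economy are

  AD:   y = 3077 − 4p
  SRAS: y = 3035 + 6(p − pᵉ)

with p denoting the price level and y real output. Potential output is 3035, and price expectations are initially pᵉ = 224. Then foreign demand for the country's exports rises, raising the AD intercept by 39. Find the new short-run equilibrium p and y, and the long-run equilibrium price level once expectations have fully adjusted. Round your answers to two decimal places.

AD shifts right: new AD is y = 3116 − 4p. With pᵉ = 224, SRAS is y = 1691 + 6p.
Short run: 3116 − 4p = 1691 + 6p gives 1425 = 10p, so p = 142.50 and y = 3116 − 4p = 2546.00.
y = 2546.00 is below potential 3035; expectations adjust and SRAS shifts right until y = 3035.
Long run: on the new AD curve, 3035 = 3116 − 4p gives p = 20.25.

Short run: p = 142.50, y = 2546.00. Long run: p = 20.25.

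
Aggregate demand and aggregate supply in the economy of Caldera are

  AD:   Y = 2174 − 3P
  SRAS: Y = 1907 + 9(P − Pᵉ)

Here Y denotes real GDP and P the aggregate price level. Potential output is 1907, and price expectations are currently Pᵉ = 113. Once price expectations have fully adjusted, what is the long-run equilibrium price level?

Short run: with Pᵉ = 113, SRAS is Y = 890 + 9P. Setting AD = SRAS gives 1284 = 12P, so P = 107 and Y = 2174 − 3·107 = 1853.
Output 1853 is below potential 1907, so over time expected prices fall and SRAS shifts right until Y returns to 1907.
Long run: Y = 1907 on the AD curve gives 1907 = 2174 − 3P, so P = 89.

Long-run P = 89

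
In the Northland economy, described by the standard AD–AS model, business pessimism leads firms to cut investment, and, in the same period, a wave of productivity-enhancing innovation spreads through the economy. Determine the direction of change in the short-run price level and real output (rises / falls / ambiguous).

The first event is a negative demand shock: AD shifts left, which by itself pushes P down and Y down.
The second is a favourable supply shock: SRAS shifts right, which by itself pushes P down and Y up.
Both shocks push P down, so P falls. The two shocks push Y in opposite directions, so the effect on Y is ambiguous.

Price level: falls; output: ambiguous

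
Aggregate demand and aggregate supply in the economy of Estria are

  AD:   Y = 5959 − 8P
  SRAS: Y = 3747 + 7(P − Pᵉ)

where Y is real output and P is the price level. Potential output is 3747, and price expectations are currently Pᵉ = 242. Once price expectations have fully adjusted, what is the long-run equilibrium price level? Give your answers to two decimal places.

Short run: with Pᵉ = 242, SRAS is Y = 2053 + 7P. Setting AD = SRAS gives 3906 = 15P, so P = 260.40 and Y = 5959 − 8P = 3875.80.
Output 3875.80 is above potential 3747, so over time expected prices rise and SRAS shifts left until Y returns to 3747.
Long run: Y = 3747 on the AD curve gives 3747 = 5959 − 8P, so P = 276.50.

Long-run P = 276.50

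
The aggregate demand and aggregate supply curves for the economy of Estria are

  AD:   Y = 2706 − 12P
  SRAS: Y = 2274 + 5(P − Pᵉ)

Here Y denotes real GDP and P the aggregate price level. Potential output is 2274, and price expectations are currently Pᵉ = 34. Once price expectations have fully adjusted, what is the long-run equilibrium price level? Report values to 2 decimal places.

Short run: with Pᵉ = 34, SRAS is Y = 2104 + 5P. Setting AD = SRAS gives 602 = 17P, so P = 35.41 and Y = 2706 − 12P = 2281.06.
Output 2281.06 is above potential 2274, so over time expected prices rise and SRAS shifts left until Y returns to 2274.
Long run: Y = 2274 on the AD curve gives 2274 = 2706 − 12P, so P = 36.00.

Long-run P = 36.00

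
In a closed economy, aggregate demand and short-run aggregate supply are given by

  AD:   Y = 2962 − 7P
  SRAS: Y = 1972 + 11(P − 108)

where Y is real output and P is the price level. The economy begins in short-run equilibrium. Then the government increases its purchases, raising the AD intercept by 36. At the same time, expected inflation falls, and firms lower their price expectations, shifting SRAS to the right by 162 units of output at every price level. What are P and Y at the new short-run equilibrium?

P = 114, Y = 2200

After both shocks: AD is Y = 2998 − 7P and SRAS is Y = 946 + 11P.
Setting them equal: 2052 = 18P, so P = 114.
Y = 2998 − 7·114 = 2200.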